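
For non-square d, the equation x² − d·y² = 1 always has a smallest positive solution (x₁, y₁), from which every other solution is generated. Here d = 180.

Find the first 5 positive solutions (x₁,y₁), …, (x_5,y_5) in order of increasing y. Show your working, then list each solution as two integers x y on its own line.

√180 = [13; 2,2,2,26, …], period ℓ=4 (even) → k=3
step 0: (13, 1)  from 13·(1,0) + (0,1)
…
step 2: (67, 5)  from 2·(27,2) + (13,1)
step 3: (161, 12)  from 2·(67,5) + (27,2)
fundamental: x₁=161, y₁=12  (since 25921 − 180·144 = 1)
(x_2, y_2) = (161·161 + 180·12·12, 161·12 + 12·161) = (51841, 3864)
(x_3, y_3) = (161·51841 + 180·12·3864, 161·3864 + 12·51841) = (16692641, 1244196)
(x_4, y_4) = (161·16692641 + 180·12·1244196, 161·1244196 + 12·16692641) = (5374978561, 400627248)
(x_5, y_5) = (161·5374978561 + 180·12·400627248, 161·400627248 + 12·5374978561) = (1730726404001, 129000729660)

161 12
51841 3864
16692641 1244196
5374978561 400627248
1730726404001 129000729660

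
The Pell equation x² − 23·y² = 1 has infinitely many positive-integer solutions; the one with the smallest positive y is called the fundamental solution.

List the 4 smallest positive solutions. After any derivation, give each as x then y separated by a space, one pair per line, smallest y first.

24 5
1151 240
55224 11515
2649601 552480

√23 → a₀=4, period (1,3,1,8); ℓ=4 even so k=3
k=0  a_k=4  p_k/q_k = 4/1
k=1  a_k=1  p_k/q_k = 5/1
k=2  a_k=3  p_k/q_k = 19/4
k=3  a_k=1  p_k/q_k = 24/5
(x₁, y₁) = (24, 5);  24² − 23·5² = 1 ✓
(x_2, y_2) = (24·24 + 23·5·5, 24·5 + 5·24) = (1151, 240)
(x_3, y_3) = (24·1151 + 23·5·240, 24·240 + 5·1151) = (55224, 11515)
(x_4, y_4) = (24·55224 + 23·5·11515, 24·11515 + 5·55224) = (2649601, 552480)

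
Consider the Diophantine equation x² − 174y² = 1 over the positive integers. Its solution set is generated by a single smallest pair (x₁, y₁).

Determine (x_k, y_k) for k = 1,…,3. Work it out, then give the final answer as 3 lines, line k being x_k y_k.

[13; 5,4,5,26] for √174; ℓ=4 ⇒ convergent index 3
a_0=13:  p_0=13·1+0=13,  q_0=13·0+1=1
a_1=5:  p_1=5·13+1=66,  q_1=5·1+0=5
a_2=4:  p_2=4·66+13=277,  q_2=4·5+1=21
a_3=5:  p_3=5·277+66=1451,  q_3=5·21+5=110
fundamental: x₁=1451, y₁=110  (since 2105401 − 174·12100 = 1)
(x_2, y_2) = (1451·1451 + 174·110·110, 1451·110 + 110·1451) = (4210801, 319220)
(x_3, y_3) = (1451·4210801 + 174·110·319220, 1451·319220 + 110·4210801) = (12219743051, 926376330)

1451 110
4210801 319220
12219743051 926376330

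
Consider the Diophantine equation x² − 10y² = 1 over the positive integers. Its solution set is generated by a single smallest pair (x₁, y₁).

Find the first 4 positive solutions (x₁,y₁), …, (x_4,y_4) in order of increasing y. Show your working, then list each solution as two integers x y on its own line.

19 6
721 228
27379 8658
1039681 328776

√10 → a₀=3, period (6); ℓ=1 odd so k=1
i=0: a=3 ⇒ p=3, q=1
i=1: a=6 ⇒ p=19, q=6
(x₁, y₁) = (19, 6);  19² − 10·6² = 1 ✓
(x_2, y_2) = (19·19 + 10·6·6, 19·6 + 6·19) = (721, 228)
(x_3, y_3) = (19·721 + 10·6·228, 19·228 + 6·721) = (27379, 8658)
(x_4, y_4) = (19·27379 + 10·6·8658, 19·8658 + 6·27379) = (1039681, 328776)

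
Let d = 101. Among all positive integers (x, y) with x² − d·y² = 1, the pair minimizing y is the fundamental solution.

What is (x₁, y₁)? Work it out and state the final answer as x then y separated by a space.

201 20

√101 = [10; 20, …], period ℓ=1 (odd) → k=1
a_0=10:  p_0=10·1+0=10,  q_0=10·0+1=1
a_1=20:  p_1=20·10+1=201,  q_1=20·1+0=20
(x₁, y₁) = (201, 20);  201² − 101·20² = 1 ✓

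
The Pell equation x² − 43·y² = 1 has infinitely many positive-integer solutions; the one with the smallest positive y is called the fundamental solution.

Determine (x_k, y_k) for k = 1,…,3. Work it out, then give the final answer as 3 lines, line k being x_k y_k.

3482 531
24248647 3697884
168867574226 25752063645

d=43: √d = [6; 1,1,3,1,5,1,3,1,1,12] (ℓ=10, even), read p_9/q_9
i=0: a=6 ⇒ p=6, q=1
i=1: a=1 ⇒ p=7, q=1
i=2: a=1 ⇒ p=13, q=2
i=3: a=3 ⇒ p=46, q=7
i=4: a=1 ⇒ p=59, q=9
…
i=6: a=1 ⇒ p=400, q=61
…
i=8: a=1 ⇒ p=1941, q=296
i=9: a=1 ⇒ p=3482, q=531
→ (3482, 531).  Check: 3482²=12124324, 43·531²=12124323, difference 1.
(x_2, y_2) = (3482·3482 + 43·531·531, 3482·531 + 531·3482) = (24248647, 3697884)
(x_3, y_3) = (3482·24248647 + 43·531·3697884, 3482·3697884 + 531·24248647) = (168867574226, 25752063645)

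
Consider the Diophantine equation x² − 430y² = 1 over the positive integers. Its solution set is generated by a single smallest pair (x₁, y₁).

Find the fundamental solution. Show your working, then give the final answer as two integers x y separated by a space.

2862251 138030

√430 = [20; 1,2,1,3,1,…,2,1,40, …], period ℓ=14 (even) → k=13
i=0: a=20 ⇒ p=20, q=1
i=1: a=1 ⇒ p=21, q=1
i=2: a=2 ⇒ p=62, q=3
i=3: a=1 ⇒ p=83, q=4
i=4: a=3 ⇒ p=311, q=15
i=5: a=1 ⇒ p=394, q=19
i=6: a=6 ⇒ p=2675, q=129
i=7: a=8 ⇒ p=21794, q=1051
i=8: a=6 ⇒ p=133439, q=6435
…
i=10: a=3 ⇒ p=599138, q=28893
i=11: a=1 ⇒ p=754371, q=36379
i=12: a=2 ⇒ p=2107880, q=101651
i=13: a=1 ⇒ p=2862251, q=138030
→ (2862251, 138030).  Check: 2862251²=8192480787001, 430·138030²=8192480787000, difference 1.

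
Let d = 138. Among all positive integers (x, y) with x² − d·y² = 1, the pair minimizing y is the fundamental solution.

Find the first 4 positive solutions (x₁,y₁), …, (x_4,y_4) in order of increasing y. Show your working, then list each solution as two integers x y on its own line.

√138 → a₀=11, period (1,2,1,22); ℓ=4 even so k=3
k=0  a_k=11  p_k/q_k = 11/1
k=1  a_k=1  p_k/q_k = 12/1
k=2  a_k=2  p_k/q_k = 35/3
k=3  a_k=1  p_k/q_k = 47/4
→ (47, 4).  Check: 47²=2209, 138·4²=2208, difference 1.
(x_2, y_2) = (47·47 + 138·4·4, 47·4 + 4·47) = (4417, 376)
(x_3, y_3) = (47·4417 + 138·4·376, 47·376 + 4·4417) = (415151, 35340)
(x_4, y_4) = (47·415151 + 138·4·35340, 47·35340 + 4·415151) = (39019777, 3321584)

47 4
4417 376
415151 35340
39019777 3321584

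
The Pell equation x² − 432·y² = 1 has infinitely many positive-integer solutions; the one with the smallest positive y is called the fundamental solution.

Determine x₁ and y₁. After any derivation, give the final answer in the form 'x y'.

1351 65

√432 = [20; 1,3,1,1,1,3,1,40, …], period ℓ=8 (even) → k=7
k=0  a_k=20  p_k/q_k = 20/1
…
k=4  a_k=1  p_k/q_k = 187/9
k=5  a_k=1  p_k/q_k = 291/14
k=6  a_k=3  p_k/q_k = 1060/51
k=7  a_k=1  p_k/q_k = 1351/65
→ (1351, 65).  Check: 1351²=1825201, 432·65²=1825200, difference 1.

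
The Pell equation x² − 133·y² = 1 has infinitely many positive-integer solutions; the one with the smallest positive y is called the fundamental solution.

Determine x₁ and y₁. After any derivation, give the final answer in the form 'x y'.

√133 → a₀=11, period (1,1,7,5,1,…,1,1,22); ℓ=16 even so k=15
a_0=11:  p_0=11·1+0=11,  q_0=11·0+1=1
a_1=1:  p_1=1·11+1=12,  q_1=1·1+0=1
…
a_4=5:  p_4=5·173+23=888,  q_4=5·15+2=77
a_5=1:  p_5=1·888+173=1061,  q_5=1·77+15=92
…
a_7=1:  p_7=1·1949+1061=3010,  q_7=1·169+92=261
a_8=2:  p_8=2·3010+1949=7969,  q_8=2·261+169=691
…
a_12=5:  p_12=5·29927+18948=168583,  q_12=5·2595+1643=14618
a_13=7:  p_13=7·168583+29927=1210008,  q_13=7·14618+2595=104921
a_14=1:  p_14=1·1210008+168583=1378591,  q_14=1·104921+14618=119539
a_15=1:  p_15=1·1378591+1210008=2588599,  q_15=1·119539+104921=224460
fundamental: x₁=2588599, y₁=224460  (since 6700844782801 − 133·50382291600 = 1)

2588599 224460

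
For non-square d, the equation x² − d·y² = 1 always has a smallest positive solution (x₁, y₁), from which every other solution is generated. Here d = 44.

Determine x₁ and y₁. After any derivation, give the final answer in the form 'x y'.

[6; 1,1,1,2,1,1,1,12] for √44; ℓ=8 ⇒ convergent index 7
k=0  a_k=6  p_k/q_k = 6/1
k=1  a_k=1  p_k/q_k = 7/1
…
k=3  a_k=1  p_k/q_k = 20/3
…
k=5  a_k=1  p_k/q_k = 73/11
k=6  a_k=1  p_k/q_k = 126/19
k=7  a_k=1  p_k/q_k = 199/30
fundamental: x₁=199, y₁=30  (since 39601 − 44·900 = 1)

199 30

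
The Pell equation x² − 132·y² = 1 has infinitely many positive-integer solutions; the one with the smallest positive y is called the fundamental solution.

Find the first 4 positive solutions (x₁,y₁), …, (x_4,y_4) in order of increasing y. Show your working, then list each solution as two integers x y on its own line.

23 2
1057 92
48599 4230
2234497 194488

d=132: √d = [11; 2,22] (ℓ=2, even), read p_1/q_1
a_0=11:  p_0=11·1+0=11,  q_0=11·0+1=1
a_1=2:  p_1=2·11+1=23,  q_1=2·1+0=2
→ (23, 2).  Check: 23²=529, 132·2²=528, difference 1.
(23+2√132)^2 = 1057 + 92√132
(23+2√132)^3 = 48599 + 4230√132
(23+2√132)^4 = 2234497 + 194488√132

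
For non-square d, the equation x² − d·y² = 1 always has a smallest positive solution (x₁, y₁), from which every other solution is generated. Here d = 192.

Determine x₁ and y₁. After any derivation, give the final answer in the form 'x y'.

97 7

d=192: √d = [13; 1,5,1,26] (ℓ=4, even), read p_3/q_3
k=0  a_k=13  p_k/q_k = 13/1
k=1  a_k=1  p_k/q_k = 14/1
k=2  a_k=5  p_k/q_k = 83/6
k=3  a_k=1  p_k/q_k = 97/7
fundamental: x₁=97, y₁=7  (since 9409 − 192·49 = 1)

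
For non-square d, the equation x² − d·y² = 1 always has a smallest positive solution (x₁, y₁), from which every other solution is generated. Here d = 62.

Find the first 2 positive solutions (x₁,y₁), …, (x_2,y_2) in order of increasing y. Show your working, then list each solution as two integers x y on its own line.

d=62: √d = [7; 1,6,1,14] (ℓ=4, even), read p_3/q_3
i=0: a=7 ⇒ p=7, q=1
i=1: a=1 ⇒ p=8, q=1
i=2: a=6 ⇒ p=55, q=7
i=3: a=1 ⇒ p=63, q=8
fundamental: x₁=63, y₁=8  (since 3969 − 62·64 = 1)
(x_2, y_2) = (63·63 + 62·8·8, 63·8 + 8·63) = (7937, 1008)

63 8
7937 1008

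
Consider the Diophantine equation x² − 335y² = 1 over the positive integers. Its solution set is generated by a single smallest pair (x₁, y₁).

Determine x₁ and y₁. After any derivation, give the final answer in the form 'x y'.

√335 → a₀=18, period (3,3,3,36); ℓ=4 even so k=3
step 0: (18, 1)  from 18·(1,0) + (0,1)
step 1: (55, 3)  from 3·(18,1) + (1,0)
step 2: (183, 10)  from 3·(55,3) + (18,1)
step 3: (604, 33)  from 3·(183,10) + (55,3)
→ (604, 33).  Check: 604²=364816, 335·33²=364815, difference 1.

604 33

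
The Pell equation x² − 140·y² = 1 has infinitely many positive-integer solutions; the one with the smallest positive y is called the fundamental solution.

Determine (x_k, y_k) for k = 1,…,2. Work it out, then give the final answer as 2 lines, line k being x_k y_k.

71 6
10081 852

√140 → a₀=11, period (1,4,1,22); ℓ=4 even so k=3
a_0=11:  p_0=11·1+0=11,  q_0=11·0+1=1
a_1=1:  p_1=1·11+1=12,  q_1=1·1+0=1
a_2=4:  p_2=4·12+11=59,  q_2=4·1+1=5
a_3=1:  p_3=1·59+12=71,  q_3=1·5+1=6
(x₁, y₁) = (71, 6);  71² − 140·6² = 1 ✓
(71+6√140)^2 = 10081 + 852√140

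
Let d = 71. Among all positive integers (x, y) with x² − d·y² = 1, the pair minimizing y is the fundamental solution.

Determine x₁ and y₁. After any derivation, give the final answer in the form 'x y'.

√71 = [8; 2,2,1,7,1,2,2,16, …], period ℓ=8 (even) → k=7
a_0=8:  p_0=8·1+0=8,  q_0=8·0+1=1
a_1=2:  p_1=2·8+1=17,  q_1=2·1+0=2
a_2=2:  p_2=2·17+8=42,  q_2=2·2+1=5
a_3=1:  p_3=1·42+17=59,  q_3=1·5+2=7
a_4=7:  p_4=7·59+42=455,  q_4=7·7+5=54
a_5=1:  p_5=1·455+59=514,  q_5=1·54+7=61
a_6=2:  p_6=2·514+455=1483,  q_6=2·61+54=176
a_7=2:  p_7=2·1483+514=3480,  q_7=2·176+61=413
fundamental: x₁=3480, y₁=413  (since 12110400 − 71·170569 = 1)

3480 413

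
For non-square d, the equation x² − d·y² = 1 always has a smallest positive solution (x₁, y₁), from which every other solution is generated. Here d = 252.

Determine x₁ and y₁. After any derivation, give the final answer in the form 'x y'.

127 8

√252 → a₀=15, period (1,6,1,30); ℓ=4 even so k=3
step 0: (15, 1)  from 15·(1,0) + (0,1)
…
step 2: (111, 7)  from 6·(16,1) + (15,1)
step 3: (127, 8)  from 1·(111,7) + (16,1)
→ (127, 8).  Check: 127²=16129, 252·8²=16128, difference 1.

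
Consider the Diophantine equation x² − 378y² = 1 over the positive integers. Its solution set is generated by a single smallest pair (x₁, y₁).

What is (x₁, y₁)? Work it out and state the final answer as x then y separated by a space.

8749 450

√378 → a₀=19, period (2,3,1,4,1,3,2,38); ℓ=8 even so k=7
i=0: a=19 ⇒ p=19, q=1
i=1: a=2 ⇒ p=39, q=2
i=2: a=3 ⇒ p=136, q=7
i=3: a=1 ⇒ p=175, q=9
i=4: a=4 ⇒ p=836, q=43
…
i=6: a=3 ⇒ p=3869, q=199
i=7: a=2 ⇒ p=8749, q=450
fundamental: x₁=8749, y₁=450  (since 76545001 − 378·202500 = 1)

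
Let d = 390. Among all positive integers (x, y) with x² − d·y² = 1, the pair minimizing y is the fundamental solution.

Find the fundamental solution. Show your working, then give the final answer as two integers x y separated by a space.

√390 → a₀=19, period (1,2,1,38); ℓ=4 even so k=3
i=0: a=19 ⇒ p=19, q=1
i=1: a=1 ⇒ p=20, q=1
i=2: a=2 ⇒ p=59, q=3
i=3: a=1 ⇒ p=79, q=4
(x₁, y₁) = (79, 4);  79² − 390·4² = 1 ✓

79 4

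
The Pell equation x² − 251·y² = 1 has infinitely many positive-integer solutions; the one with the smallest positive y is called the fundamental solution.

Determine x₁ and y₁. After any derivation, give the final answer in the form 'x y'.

3674890 231957

√251 → a₀=15, period (1,5,2,1,2,…,5,1,30); ℓ=14 even so k=13
i=0: a=15 ⇒ p=15, q=1
i=1: a=1 ⇒ p=16, q=1
i=2: a=5 ⇒ p=95, q=6
i=3: a=2 ⇒ p=206, q=13
i=4: a=1 ⇒ p=301, q=19
i=5: a=2 ⇒ p=808, q=51
…
i=7: a=15 ⇒ p=29563, q=1866
i=8: a=2 ⇒ p=61043, q=3853
…
i=11: a=2 ⇒ p=577033, q=36422
i=12: a=5 ⇒ p=3097857, q=195535
i=13: a=1 ⇒ p=3674890, q=231957
(x₁, y₁) = (3674890, 231957);  3674890² − 251·231957² = 1 ✓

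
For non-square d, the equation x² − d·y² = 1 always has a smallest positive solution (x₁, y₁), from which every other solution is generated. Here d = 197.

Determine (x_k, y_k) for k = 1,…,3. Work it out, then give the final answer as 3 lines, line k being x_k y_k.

[14; 28] for √197; ℓ=1 ⇒ convergent index 1
k=0  a_k=14  p_k/q_k = 14/1
k=1  a_k=28  p_k/q_k = 393/28
→ (393, 28).  Check: 393²=154449, 197·28²=154448, difference 1.
(x_2, y_2) = (393·393 + 197·28·28, 393·28 + 28·393) = (308897, 22008)
(x_3, y_3) = (393·308897 + 197·28·22008, 393·22008 + 28·308897) = (242792649, 17298260)

393 28
308897 22008
242792649 17298260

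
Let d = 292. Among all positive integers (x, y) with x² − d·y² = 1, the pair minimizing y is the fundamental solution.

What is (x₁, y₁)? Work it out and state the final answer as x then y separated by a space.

2281249 133500

√292 = [17; 11,2,1,3,8,3,1,2,11,34, …], period ℓ=10 (even) → k=9
step 0: (17, 1)  from 17·(1,0) + (0,1)
…
step 2: (393, 23)  from 2·(188,11) + (17,1)
step 3: (581, 34)  from 1·(393,23) + (188,11)
step 4: (2136, 125)  from 3·(581,34) + (393,23)
step 5: (17669, 1034)  from 8·(2136,125) + (581,34)
step 6: (55143, 3227)  from 3·(17669,1034) + (2136,125)
step 7: (72812, 4261)  from 1·(55143,3227) + (17669,1034)
step 8: (200767, 11749)  from 2·(72812,4261) + (55143,3227)
step 9: (2281249, 133500)  from 11·(200767,11749) + (72812,4261)
(x₁, y₁) = (2281249, 133500);  2281249² − 292·133500² = 1 ✓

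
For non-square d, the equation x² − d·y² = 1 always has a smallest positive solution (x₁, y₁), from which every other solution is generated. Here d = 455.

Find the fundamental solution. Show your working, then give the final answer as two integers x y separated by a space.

64 3

√455 = [21; 3,42, …], period ℓ=2 (even) → k=1
k=0  a_k=21  p_k/q_k = 21/1
k=1  a_k=3  p_k/q_k = 64/3
(x₁, y₁) = (64, 3);  64² − 455·3² = 1 ✓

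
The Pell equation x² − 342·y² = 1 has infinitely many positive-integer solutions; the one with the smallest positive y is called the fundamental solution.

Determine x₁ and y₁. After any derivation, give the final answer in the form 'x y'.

37 2

√342 → a₀=18, period (2,36); ℓ=2 even so k=1
k=0  a_k=18  p_k/q_k = 18/1
k=1  a_k=2  p_k/q_k = 37/2
fundamental: x₁=37, y₁=2  (since 1369 − 342·4 = 1)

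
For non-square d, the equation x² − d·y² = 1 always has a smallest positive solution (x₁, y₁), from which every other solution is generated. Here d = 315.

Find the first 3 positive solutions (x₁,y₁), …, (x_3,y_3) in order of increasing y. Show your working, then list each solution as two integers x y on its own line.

√315 = [17; 1,2,1,34, …], period ℓ=4 (even) → k=3
k=0  a_k=17  p_k/q_k = 17/1
k=1  a_k=1  p_k/q_k = 18/1
k=2  a_k=2  p_k/q_k = 53/3
k=3  a_k=1  p_k/q_k = 71/4
→ (71, 4).  Check: 71²=5041, 315·4²=5040, difference 1.
(71+4√315)^2 = 10081 + 568√315
(71+4√315)^3 = 1431431 + 80652√315

71 4
10081 568
1431431 80652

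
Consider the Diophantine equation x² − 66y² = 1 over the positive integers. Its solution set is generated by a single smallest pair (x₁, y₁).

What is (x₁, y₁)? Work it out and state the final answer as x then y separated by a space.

65 8

√66 = [8; 8,16, …], period ℓ=2 (even) → k=1
i=0: a=8 ⇒ p=8, q=1
i=1: a=8 ⇒ p=65, q=8
fundamental: x₁=65, y₁=8  (since 4225 − 66·64 = 1)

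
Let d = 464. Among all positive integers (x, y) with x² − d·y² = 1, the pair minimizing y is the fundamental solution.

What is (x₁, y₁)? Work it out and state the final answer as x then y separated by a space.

9801 455

√464 = [21; 1,1,5,1,1,1,5,1,1,42, …], period ℓ=10 (even) → k=9
i=0: a=21 ⇒ p=21, q=1
…
i=2: a=1 ⇒ p=43, q=2
i=3: a=5 ⇒ p=237, q=11
i=4: a=1 ⇒ p=280, q=13
i=5: a=1 ⇒ p=517, q=24
i=6: a=1 ⇒ p=797, q=37
…
i=8: a=1 ⇒ p=5299, q=246
i=9: a=1 ⇒ p=9801, q=455
(x₁, y₁) = (9801, 455);  9801² − 464·455² = 1 ✓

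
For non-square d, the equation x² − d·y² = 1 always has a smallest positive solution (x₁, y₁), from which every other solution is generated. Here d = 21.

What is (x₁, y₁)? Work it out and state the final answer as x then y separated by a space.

d=21: √d = [4; 1,1,2,1,1,8] (ℓ=6, even), read p_5/q_5
k=0  a_k=4  p_k/q_k = 4/1
…
k=2  a_k=1  p_k/q_k = 9/2
k=3  a_k=2  p_k/q_k = 23/5
k=4  a_k=1  p_k/q_k = 32/7
k=5  a_k=1  p_k/q_k = 55/12
(x₁, y₁) = (55, 12);  55² − 21·12² = 1 ✓

55 12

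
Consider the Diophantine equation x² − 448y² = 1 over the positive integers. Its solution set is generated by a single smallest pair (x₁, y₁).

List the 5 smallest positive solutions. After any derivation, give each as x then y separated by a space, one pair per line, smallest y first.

[21; 6,42] for √448; ℓ=2 ⇒ convergent index 1
k=0  a_k=21  p_k/q_k = 21/1
k=1  a_k=6  p_k/q_k = 127/6
fundamental: x₁=127, y₁=6  (since 16129 − 448·36 = 1)
(127+6√448)^2 = 32257 + 1524√448
(127+6√448)^3 = 8193151 + 387090√448
(127+6√448)^4 = 2081028097 + 98319336√448
(127+6√448)^5 = 528572943487 + 24972724254√448

127 6
32257 1524
8193151 387090
2081028097 98319336
528572943487 24972724254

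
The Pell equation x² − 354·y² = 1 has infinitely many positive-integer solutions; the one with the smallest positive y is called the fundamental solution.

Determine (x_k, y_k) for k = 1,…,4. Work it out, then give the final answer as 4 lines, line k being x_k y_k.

d=354: √d = [18; 1,4,2,2,18,2,2,4,1,36] (ℓ=10, even), read p_9/q_9
i=0: a=18 ⇒ p=18, q=1
…
i=2: a=4 ⇒ p=94, q=5
i=3: a=2 ⇒ p=207, q=11
…
i=6: a=2 ⇒ p=19210, q=1021
i=7: a=2 ⇒ p=47771, q=2539
i=8: a=4 ⇒ p=210294, q=11177
i=9: a=1 ⇒ p=258065, q=13716
(x₁, y₁) = (258065, 13716);  258065² − 354·13716² = 1 ✓
k=2:  x_2 = 258065·258065+354·13716·13716 = 133195088449,  y_2 = 258065·13716+13716·258065 = 7079239080
k=3:  x_3 = 258065·133195088449+354·13716·7079239080 = 68745981000924305,  y_3 = 258065·7079239080+13716·133195088449 = 3653807666346684
k=4:  x_4 = 258065·68745981000924305+354·13716·3653807666346684 = 35481863173873866451201,  y_4 = 258065·3653807666346684+13716·68745981000924305 = 1885839750824434773840

258065 13716
133195088449 7079239080
68745981000924305 3653807666346684
35481863173873866451201 1885839750824434773840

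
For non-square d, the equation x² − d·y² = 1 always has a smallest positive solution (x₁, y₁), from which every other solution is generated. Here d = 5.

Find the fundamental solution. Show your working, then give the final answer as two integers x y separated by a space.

9 4

d=5: √d = [2; 4] (ℓ=1, odd), read p_1/q_1
a_0=2:  p_0=2·1+0=2,  q_0=2·0+1=1
a_1=4:  p_1=4·2+1=9,  q_1=4·1+0=4
(x₁, y₁) = (9, 4);  9² − 5·4² = 1 ✓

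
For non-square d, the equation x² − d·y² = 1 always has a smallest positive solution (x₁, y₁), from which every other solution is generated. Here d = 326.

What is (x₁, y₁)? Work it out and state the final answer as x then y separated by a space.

325 18

[18; 18,36] for √326; ℓ=2 ⇒ convergent index 1
k=0  a_k=18  p_k/q_k = 18/1
k=1  a_k=18  p_k/q_k = 325/18
fundamental: x₁=325, y₁=18  (since 105625 − 326·324 = 1)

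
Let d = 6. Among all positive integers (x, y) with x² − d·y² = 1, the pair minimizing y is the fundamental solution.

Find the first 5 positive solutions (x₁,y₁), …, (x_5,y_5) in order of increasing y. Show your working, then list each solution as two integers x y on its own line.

5 2
49 20
485 198
4801 1960
47525 19402

√6 → a₀=2, period (2,4); ℓ=2 even so k=1
a_0=2:  p_0=2·1+0=2,  q_0=2·0+1=1
a_1=2:  p_1=2·2+1=5,  q_1=2·1+0=2
fundamental: x₁=5, y₁=2  (since 25 − 6·4 = 1)
(5+2√6)^2 = 49 + 20√6
(5+2√6)^3 = 485 + 198√6
(5+2√6)^4 = 4801 + 1960√6
(5+2√6)^5 = 47525 + 19402√6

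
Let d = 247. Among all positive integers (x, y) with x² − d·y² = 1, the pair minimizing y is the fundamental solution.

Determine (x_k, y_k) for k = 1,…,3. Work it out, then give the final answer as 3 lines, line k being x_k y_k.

85292 5427
14549450527 925759368
2481903468612476 157919736025485

[15; 1,2,1,1,9,1,9,1,1,2,1,30] for √247; ℓ=12 ⇒ convergent index 11
i=0: a=15 ⇒ p=15, q=1
i=1: a=1 ⇒ p=16, q=1
i=2: a=2 ⇒ p=47, q=3
i=3: a=1 ⇒ p=63, q=4
…
i=5: a=9 ⇒ p=1053, q=67
i=6: a=1 ⇒ p=1163, q=74
i=7: a=9 ⇒ p=11520, q=733
i=8: a=1 ⇒ p=12683, q=807
i=9: a=1 ⇒ p=24203, q=1540
i=10: a=2 ⇒ p=61089, q=3887
i=11: a=1 ⇒ p=85292, q=5427
→ (85292, 5427).  Check: 85292²=7274725264, 247·5427²=7274725263, difference 1.
(85292+5427√247)^2 = 14549450527 + 925759368√247
(85292+5427√247)^3 = 2481903468612476 + 157919736025485√247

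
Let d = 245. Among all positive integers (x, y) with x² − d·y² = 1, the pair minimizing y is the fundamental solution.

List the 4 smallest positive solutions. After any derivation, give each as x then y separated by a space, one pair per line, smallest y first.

d=245: √d = [15; 1,1,1,7,6,7,1,1,1,30] (ℓ=10, even), read p_9/q_9
a_0=15:  p_0=15·1+0=15,  q_0=15·0+1=1
a_1=1:  p_1=1·15+1=16,  q_1=1·1+0=1
a_2=1:  p_2=1·16+15=31,  q_2=1·1+1=2
a_3=1:  p_3=1·31+16=47,  q_3=1·2+1=3
a_4=7:  p_4=7·47+31=360,  q_4=7·3+2=23
a_5=6:  p_5=6·360+47=2207,  q_5=6·23+3=141
a_6=7:  p_6=7·2207+360=15809,  q_6=7·141+23=1010
…
a_8=1:  p_8=1·18016+15809=33825,  q_8=1·1151+1010=2161
a_9=1:  p_9=1·33825+18016=51841,  q_9=1·2161+1151=3312
fundamental: x₁=51841, y₁=3312  (since 2687489281 − 245·10969344 = 1)
n=2: (51841,3312)∘(51841,3312) = (51841·51841+245·3312·3312, 51841·3312+3312·51841) = (5374978561,343394784)
n=3: (5374978561,343394784)∘(51841,3312) = (51841·5374978561+245·3312·343394784, 51841·343394784+3312·5374978561) = (557288527109761,35603857991376)
n=4: (557288527109761,35603857991376)∘(51841,3312) = (51841·557288527109761+245·3312·35603857991376, 51841·35603857991376+3312·557288527109761) = (57780789062419261441,3691479203918451648)

51841 3312
5374978561 343394784
557288527109761 35603857991376
57780789062419261441 3691479203918451648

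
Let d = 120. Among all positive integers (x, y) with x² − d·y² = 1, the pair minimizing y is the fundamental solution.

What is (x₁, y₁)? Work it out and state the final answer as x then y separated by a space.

11 1

d=120: √d = [10; 1,20] (ℓ=2, even), read p_1/q_1
a_0=10:  p_0=10·1+0=10,  q_0=10·0+1=1
a_1=1:  p_1=1·10+1=11,  q_1=1·1+0=1
→ (11, 1).  Check: 11²=121, 120·1²=120, difference 1.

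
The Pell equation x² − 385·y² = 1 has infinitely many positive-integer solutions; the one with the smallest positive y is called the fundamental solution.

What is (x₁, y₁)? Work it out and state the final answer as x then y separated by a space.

95831 4884

[19; 1,1,1,1,1,…,1,1,38] for √385; ℓ=16 ⇒ convergent index 15
i=0: a=19 ⇒ p=19, q=1
i=1: a=1 ⇒ p=20, q=1
i=2: a=1 ⇒ p=39, q=2
i=3: a=1 ⇒ p=59, q=3
…
i=5: a=1 ⇒ p=157, q=8
i=6: a=3 ⇒ p=569, q=29
i=7: a=1 ⇒ p=726, q=37
…
i=10: a=3 ⇒ p=10262, q=523
…
i=12: a=1 ⇒ p=23271, q=1186
…
i=14: a=1 ⇒ p=59551, q=3035
i=15: a=1 ⇒ p=95831, q=4884
→ (95831, 4884).  Check: 95831²=9183580561, 385·4884²=9183580560, difference 1.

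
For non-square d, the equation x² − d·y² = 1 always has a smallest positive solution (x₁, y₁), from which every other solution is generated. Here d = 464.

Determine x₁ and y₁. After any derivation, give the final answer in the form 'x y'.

9801 455

√464 → a₀=21, period (1,1,5,1,1,1,5,1,1,42); ℓ=10 even so k=9
step 0: (21, 1)  from 21·(1,0) + (0,1)
step 1: (22, 1)  from 1·(21,1) + (1,0)
step 2: (43, 2)  from 1·(22,1) + (21,1)
…
step 5: (517, 24)  from 1·(280,13) + (237,11)
step 6: (797, 37)  from 1·(517,24) + (280,13)
step 7: (4502, 209)  from 5·(797,37) + (517,24)
step 8: (5299, 246)  from 1·(4502,209) + (797,37)
step 9: (9801, 455)  from 1·(5299,246) + (4502,209)
(x₁, y₁) = (9801, 455);  9801² − 464·455² = 1 ✓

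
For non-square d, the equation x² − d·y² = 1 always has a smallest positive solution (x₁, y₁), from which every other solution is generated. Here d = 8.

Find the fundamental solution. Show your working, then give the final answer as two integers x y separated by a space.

√8 = [2; 1,4, …], period ℓ=2 (even) → k=1
k=0  a_k=2  p_k/q_k = 2/1
k=1  a_k=1  p_k/q_k = 3/1
(x₁, y₁) = (3, 1);  3² − 8·1² = 1 ✓

3 1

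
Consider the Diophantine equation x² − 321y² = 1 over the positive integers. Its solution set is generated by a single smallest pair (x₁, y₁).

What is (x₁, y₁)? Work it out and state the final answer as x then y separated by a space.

215 12

√321 = [17; 1,10,1,34, …], period ℓ=4 (even) → k=3
a_0=17:  p_0=17·1+0=17,  q_0=17·0+1=1
…
a_2=10:  p_2=10·18+17=197,  q_2=10·1+1=11
a_3=1:  p_3=1·197+18=215,  q_3=1·11+1=12
→ (215, 12).  Check: 215²=46225, 321·12²=46224, difference 1.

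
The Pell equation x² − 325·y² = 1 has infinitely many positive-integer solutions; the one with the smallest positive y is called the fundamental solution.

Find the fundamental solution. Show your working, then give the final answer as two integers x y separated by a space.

649 36

√325 = [18; 36, …], period ℓ=1 (odd) → k=1
step 0: (18, 1)  from 18·(1,0) + (0,1)
step 1: (649, 36)  from 36·(18,1) + (1,0)
(x₁, y₁) = (649, 36);  649² − 325·36² = 1 ✓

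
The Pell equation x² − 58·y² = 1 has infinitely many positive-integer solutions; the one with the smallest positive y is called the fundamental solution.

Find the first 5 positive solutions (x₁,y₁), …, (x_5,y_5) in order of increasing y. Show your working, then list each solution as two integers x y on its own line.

[7; 1,1,1,1,1,1,14] for √58; ℓ=7 ⇒ convergent index 13
step 0: (7, 1)  from 7·(1,0) + (0,1)
step 1: (8, 1)  from 1·(7,1) + (1,0)
step 2: (15, 2)  from 1·(8,1) + (7,1)
step 3: (23, 3)  from 1·(15,2) + (8,1)
step 4: (38, 5)  from 1·(23,3) + (15,2)
step 5: (61, 8)  from 1·(38,5) + (23,3)
…
step 8: (1546, 203)  from 1·(1447,190) + (99,13)
step 9: (2993, 393)  from 1·(1546,203) + (1447,190)
step 10: (4539, 596)  from 1·(2993,393) + (1546,203)
step 11: (7532, 989)  from 1·(4539,596) + (2993,393)
step 12: (12071, 1585)  from 1·(7532,989) + (4539,596)
step 13: (19603, 2574)  from 1·(12071,1585) + (7532,989)
→ (19603, 2574).  Check: 19603²=384277609, 58·2574²=384277608, difference 1.
(19603+2574√58)^2 = 768555217 + 100916244√58
(19603+2574√58)^3 = 30131975818099 + 3956522259690√58
(19603+2574√58)^4 = 1181354243155834177 + 155119411612489896√58
(19603+2574√58)^5 = 46316174427035658925363 + 6081611647722756602886√58

19603 2574
768555217 100916244
30131975818099 3956522259690
1181354243155834177 155119411612489896
46316174427035658925363 6081611647722756602886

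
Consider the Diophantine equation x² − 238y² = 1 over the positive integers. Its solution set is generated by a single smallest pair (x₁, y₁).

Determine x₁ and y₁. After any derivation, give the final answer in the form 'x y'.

11663 756

[15; 2,2,1,14,1,2,2,30] for √238; ℓ=8 ⇒ convergent index 7
a_0=15:  p_0=15·1+0=15,  q_0=15·0+1=1
a_1=2:  p_1=2·15+1=31,  q_1=2·1+0=2
a_2=2:  p_2=2·31+15=77,  q_2=2·2+1=5
a_3=1:  p_3=1·77+31=108,  q_3=1·5+2=7
a_4=14:  p_4=14·108+77=1589,  q_4=14·7+5=103
a_5=1:  p_5=1·1589+108=1697,  q_5=1·103+7=110
a_6=2:  p_6=2·1697+1589=4983,  q_6=2·110+103=323
a_7=2:  p_7=2·4983+1697=11663,  q_7=2·323+110=756
(x₁, y₁) = (11663, 756);  11663² − 238·756² = 1 ✓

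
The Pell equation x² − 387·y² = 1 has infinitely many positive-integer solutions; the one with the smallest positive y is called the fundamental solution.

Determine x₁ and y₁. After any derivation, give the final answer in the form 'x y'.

√387 → a₀=19, period (1,2,19,2,1,38); ℓ=6 even so k=5
i=0: a=19 ⇒ p=19, q=1
i=1: a=1 ⇒ p=20, q=1
i=2: a=2 ⇒ p=59, q=3
i=3: a=19 ⇒ p=1141, q=58
i=4: a=2 ⇒ p=2341, q=119
i=5: a=1 ⇒ p=3482, q=177
→ (3482, 177).  Check: 3482²=12124324, 387·177²=12124323, difference 1.

3482 177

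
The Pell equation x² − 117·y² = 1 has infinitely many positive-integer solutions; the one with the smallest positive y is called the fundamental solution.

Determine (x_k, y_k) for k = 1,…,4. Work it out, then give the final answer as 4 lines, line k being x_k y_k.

649 60
842401 77880
1093435849 101088180
1419278889601 131212379760

d=117: √d = [10; 1,4,2,4,1,20] (ℓ=6, even), read p_5/q_5
a_0=10:  p_0=10·1+0=10,  q_0=10·0+1=1
a_1=1:  p_1=1·10+1=11,  q_1=1·1+0=1
a_2=4:  p_2=4·11+10=54,  q_2=4·1+1=5
a_3=2:  p_3=2·54+11=119,  q_3=2·5+1=11
a_4=4:  p_4=4·119+54=530,  q_4=4·11+5=49
a_5=1:  p_5=1·530+119=649,  q_5=1·49+11=60
fundamental: x₁=649, y₁=60  (since 421201 − 117·3600 = 1)
(649+60√117)^2 = 842401 + 77880√117
(649+60√117)^3 = 1093435849 + 101088180√117
(649+60√117)^4 = 1419278889601 + 131212379760√117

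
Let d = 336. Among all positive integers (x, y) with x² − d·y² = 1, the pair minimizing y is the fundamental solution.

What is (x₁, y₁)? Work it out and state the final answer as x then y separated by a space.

55 3

√336 → a₀=18, period (3,36); ℓ=2 even so k=1
a_0=18:  p_0=18·1+0=18,  q_0=18·0+1=1
a_1=3:  p_1=3·18+1=55,  q_1=3·1+0=3
(x₁, y₁) = (55, 3);  55² − 336·3² = 1 ✓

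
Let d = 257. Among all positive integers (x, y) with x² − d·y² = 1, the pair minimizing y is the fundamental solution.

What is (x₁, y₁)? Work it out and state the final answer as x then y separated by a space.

√257 → a₀=16, period (32); ℓ=1 odd so k=1
a_0=16:  p_0=16·1+0=16,  q_0=16·0+1=1
a_1=32:  p_1=32·16+1=513,  q_1=32·1+0=32
fundamental: x₁=513, y₁=32  (since 263169 − 257·1024 = 1)

513 32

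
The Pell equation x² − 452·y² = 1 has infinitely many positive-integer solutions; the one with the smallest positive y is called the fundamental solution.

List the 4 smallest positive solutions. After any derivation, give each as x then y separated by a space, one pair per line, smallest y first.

1204353 56648
2900932297217 136448377488
6987493029899166849 328664025545553880
16830816386073401651890177 791655010315592455701792

d=452: √d = [21; 3,1,5,3,10,3,5,1,3,42] (ℓ=10, even), read p_9/q_9
i=0: a=21 ⇒ p=21, q=1
…
i=6: a=3 ⇒ p=49579, q=2332
…
i=8: a=1 ⇒ p=313483, q=14745
i=9: a=3 ⇒ p=1204353, q=56648
fundamental: x₁=1204353, y₁=56648  (since 1450466148609 − 452·3208995904 = 1)
(x_2, y_2) = (1204353·1204353 + 452·56648·56648, 1204353·56648 + 56648·1204353) = (2900932297217, 136448377488)
(x_3, y_3) = (1204353·2900932297217 + 452·56648·136448377488, 1204353·136448377488 + 56648·2900932297217) = (6987493029899166849, 328664025545553880)
(x_4, y_4) = (1204353·6987493029899166849 + 452·56648·328664025545553880, 1204353·328664025545553880 + 56648·6987493029899166849) = (16830816386073401651890177, 791655010315592455701792)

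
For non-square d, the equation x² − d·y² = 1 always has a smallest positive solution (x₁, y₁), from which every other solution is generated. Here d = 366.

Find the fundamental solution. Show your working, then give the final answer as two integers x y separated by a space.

√366 = [19; 7,1,1,1,2,12,2,1,1,1,7,38, …], period ℓ=12 (even) → k=11
k=0  a_k=19  p_k/q_k = 19/1
k=1  a_k=7  p_k/q_k = 134/7
…
k=10  a_k=1  p_k/q_k = 119053/6223
k=11  a_k=7  p_k/q_k = 907925/47458
→ (907925, 47458).  Check: 907925²=824327805625, 366·47458²=824327805624, difference 1.

907925 47458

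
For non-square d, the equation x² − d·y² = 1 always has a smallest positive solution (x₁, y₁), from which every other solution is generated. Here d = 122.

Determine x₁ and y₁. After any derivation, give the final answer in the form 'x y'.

243 22

√122 = [11; 22, …], period ℓ=1 (odd) → k=1
k=0  a_k=11  p_k/q_k = 11/1
k=1  a_k=22  p_k/q_k = 243/22
fundamental: x₁=243, y₁=22  (since 59049 − 122·484 = 1)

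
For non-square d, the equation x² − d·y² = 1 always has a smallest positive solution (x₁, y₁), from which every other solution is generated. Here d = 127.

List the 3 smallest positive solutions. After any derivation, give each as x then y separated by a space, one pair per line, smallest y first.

[11; 3,1,2,2,7,11,7,2,2,1,3,22] for √127; ℓ=12 ⇒ convergent index 11
i=0: a=11 ⇒ p=11, q=1
i=1: a=3 ⇒ p=34, q=3
i=2: a=1 ⇒ p=45, q=4
…
i=4: a=2 ⇒ p=293, q=26
i=5: a=7 ⇒ p=2175, q=193
i=6: a=11 ⇒ p=24218, q=2149
i=7: a=7 ⇒ p=171701, q=15236
i=8: a=2 ⇒ p=367620, q=32621
i=9: a=2 ⇒ p=906941, q=80478
i=10: a=1 ⇒ p=1274561, q=113099
i=11: a=3 ⇒ p=4730624, q=419775
→ (4730624, 419775).  Check: 4730624²=22378803429376, 127·419775²=22378803429375, difference 1.
k=2:  x_2 = 4730624·4730624+127·419775·419775 = 44757606858751,  y_2 = 4730624·419775+419775·4730624 = 3971595379200
k=3:  x_3 = 4730624·44757606858751+127·419775·3971595379200 = 423462818377139450624,  y_3 = 4730624·3971595379200+419775·44757606858751 = 37576248838264821825

4730624 419775
44757606858751 3971595379200
423462818377139450624 37576248838264821825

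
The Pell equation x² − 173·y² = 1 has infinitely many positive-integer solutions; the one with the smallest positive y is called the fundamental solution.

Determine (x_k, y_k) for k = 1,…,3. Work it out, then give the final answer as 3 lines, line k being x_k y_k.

√173 → a₀=13, period (6,1,1,6,26); ℓ=5 odd so k=9
step 0: (13, 1)  from 13·(1,0) + (0,1)
…
step 2: (92, 7)  from 1·(79,6) + (13,1)
…
step 4: (1118, 85)  from 6·(171,13) + (92,7)
…
step 7: (205791, 15646)  from 1·(176552,13423) + (29239,2223)
step 8: (382343, 29069)  from 1·(205791,15646) + (176552,13423)
step 9: (2499849, 190060)  from 6·(382343,29069) + (205791,15646)
→ (2499849, 190060).  Check: 2499849²=6249245022801, 173·190060²=6249245022800, difference 1.
(2499849+190060√173)^2 = 12498490045601 + 950242601880√173
(2499849+190060√173)^3 = 62488675684008728649 + 4750926036134042180√173

2499849 190060
12498490045601 950242601880
62488675684008728649 4750926036134042180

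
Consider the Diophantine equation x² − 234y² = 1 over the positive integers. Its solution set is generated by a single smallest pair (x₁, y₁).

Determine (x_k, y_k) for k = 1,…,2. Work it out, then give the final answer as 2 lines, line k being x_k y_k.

[15; 3,2,1,2,1,2,3,30] for √234; ℓ=8 ⇒ convergent index 7
a_0=15:  p_0=15·1+0=15,  q_0=15·0+1=1
a_1=3:  p_1=3·15+1=46,  q_1=3·1+0=3
…
a_4=2:  p_4=2·153+107=413,  q_4=2·10+7=27
a_5=1:  p_5=1·413+153=566,  q_5=1·27+10=37
a_6=2:  p_6=2·566+413=1545,  q_6=2·37+27=101
a_7=3:  p_7=3·1545+566=5201,  q_7=3·101+37=340
fundamental: x₁=5201, y₁=340  (since 27050401 − 234·115600 = 1)
k=2:  x_2 = 5201·5201+234·340·340 = 54100801,  y_2 = 5201·340+340·5201 = 3536680

5201 340
54100801 3536680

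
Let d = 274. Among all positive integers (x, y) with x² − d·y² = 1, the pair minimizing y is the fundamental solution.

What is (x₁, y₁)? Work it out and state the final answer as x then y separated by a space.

3959299 239190

d=274: √d = [16; 1,1,4,4,1,1,32] (ℓ=7, odd), read p_13/q_13
i=0: a=16 ⇒ p=16, q=1
i=1: a=1 ⇒ p=17, q=1
i=2: a=1 ⇒ p=33, q=2
i=3: a=4 ⇒ p=149, q=9
i=4: a=4 ⇒ p=629, q=38
i=5: a=1 ⇒ p=778, q=47
…
i=7: a=32 ⇒ p=45802, q=2767
i=8: a=1 ⇒ p=47209, q=2852
…
i=12: a=1 ⇒ p=2189276, q=132259
i=13: a=1 ⇒ p=3959299, q=239190
fundamental: x₁=3959299, y₁=239190  (since 15676048571401 − 274·57211856100 = 1)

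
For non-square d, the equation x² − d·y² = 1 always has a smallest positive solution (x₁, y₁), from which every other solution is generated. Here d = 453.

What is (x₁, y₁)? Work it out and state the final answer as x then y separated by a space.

1653751 77700

√453 = [21; 3,1,1,10,14,10,1,1,3,42, …], period ℓ=10 (even) → k=9
k=0  a_k=21  p_k/q_k = 21/1
…
k=3  a_k=1  p_k/q_k = 149/7
…
k=5  a_k=14  p_k/q_k = 22199/1043
…
k=8  a_k=1  p_k/q_k = 469329/22051
k=9  a_k=3  p_k/q_k = 1653751/77700
fundamental: x₁=1653751, y₁=77700  (since 2734892370001 − 453·6037290000 = 1)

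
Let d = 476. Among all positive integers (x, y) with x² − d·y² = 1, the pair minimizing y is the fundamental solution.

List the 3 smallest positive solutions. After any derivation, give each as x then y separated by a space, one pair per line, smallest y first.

28799 1320
1658764801 76029360
95541534979199 4379139075960

[21; 1,4,2,10,2,4,1,42] for √476; ℓ=8 ⇒ convergent index 7
i=0: a=21 ⇒ p=21, q=1
i=1: a=1 ⇒ p=22, q=1
i=2: a=4 ⇒ p=109, q=5
…
i=4: a=10 ⇒ p=2509, q=115
i=5: a=2 ⇒ p=5258, q=241
i=6: a=4 ⇒ p=23541, q=1079
i=7: a=1 ⇒ p=28799, q=1320
→ (28799, 1320).  Check: 28799²=829382401, 476·1320²=829382400, difference 1.
k=2:  x_2 = 28799·28799+476·1320·1320 = 1658764801,  y_2 = 28799·1320+1320·28799 = 76029360
k=3:  x_3 = 28799·1658764801+476·1320·76029360 = 95541534979199,  y_3 = 28799·76029360+1320·1658764801 = 4379139075960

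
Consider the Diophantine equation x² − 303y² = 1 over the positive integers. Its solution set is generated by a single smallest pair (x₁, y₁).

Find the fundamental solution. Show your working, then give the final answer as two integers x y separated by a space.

√303 = [17; 2,2,5,2,2,34, …], period ℓ=6 (even) → k=5
step 0: (17, 1)  from 17·(1,0) + (0,1)
…
step 2: (87, 5)  from 2·(35,2) + (17,1)
…
step 4: (1027, 59)  from 2·(470,27) + (87,5)
step 5: (2524, 145)  from 2·(1027,59) + (470,27)
fundamental: x₁=2524, y₁=145  (since 6370576 − 303·21025 = 1)

2524 145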